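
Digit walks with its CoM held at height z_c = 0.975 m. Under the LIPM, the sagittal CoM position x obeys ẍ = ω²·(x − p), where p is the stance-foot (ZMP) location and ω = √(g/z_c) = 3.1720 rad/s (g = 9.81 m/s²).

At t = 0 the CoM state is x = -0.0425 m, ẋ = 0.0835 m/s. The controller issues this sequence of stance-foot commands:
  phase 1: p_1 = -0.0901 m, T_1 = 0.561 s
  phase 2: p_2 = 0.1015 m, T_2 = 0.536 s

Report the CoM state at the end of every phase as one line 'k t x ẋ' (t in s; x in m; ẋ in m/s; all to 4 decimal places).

phase 1: p=-0.0901, T=0.561, ωT=1.779492, cosh=3.047784, sinh=2.879060; start (x,ẋ)=(-0.042500, 0.083500) → end (x,ẋ)=(0.130763, 0.689191)
phase 2: p=0.1015, T=0.536, ωT=1.700192, cosh=2.828823, sinh=2.646175; start (x,ẋ)=(0.130763, 0.689191) → end (x,ẋ)=(0.759224, 2.195226)

1 0.5610 0.1308 0.6892
2 1.0970 0.7592 2.1952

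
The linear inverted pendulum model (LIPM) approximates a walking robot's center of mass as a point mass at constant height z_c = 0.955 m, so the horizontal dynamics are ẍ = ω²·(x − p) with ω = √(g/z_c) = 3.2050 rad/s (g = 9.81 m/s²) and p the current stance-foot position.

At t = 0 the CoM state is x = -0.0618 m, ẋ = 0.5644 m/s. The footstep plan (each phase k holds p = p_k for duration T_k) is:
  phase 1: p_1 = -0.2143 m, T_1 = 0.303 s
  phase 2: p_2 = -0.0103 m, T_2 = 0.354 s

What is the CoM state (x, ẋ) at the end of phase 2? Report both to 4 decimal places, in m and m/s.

phase 1: p=-0.2143, T=0.303, ωT=0.971115, cosh=1.509774, sinh=1.131113; start (x,ẋ)=(-0.061800, 0.564400) → end (x,ẋ)=(0.215129, 1.404962)
phase 2: p=-0.0103, T=0.354, ωT=1.134570, cosh=1.715698, sinh=1.394138; start (x,ẋ)=(0.215129, 1.404962) → end (x,ẋ)=(0.987611, 3.417758)

x = 0.9876, ẋ = 3.4178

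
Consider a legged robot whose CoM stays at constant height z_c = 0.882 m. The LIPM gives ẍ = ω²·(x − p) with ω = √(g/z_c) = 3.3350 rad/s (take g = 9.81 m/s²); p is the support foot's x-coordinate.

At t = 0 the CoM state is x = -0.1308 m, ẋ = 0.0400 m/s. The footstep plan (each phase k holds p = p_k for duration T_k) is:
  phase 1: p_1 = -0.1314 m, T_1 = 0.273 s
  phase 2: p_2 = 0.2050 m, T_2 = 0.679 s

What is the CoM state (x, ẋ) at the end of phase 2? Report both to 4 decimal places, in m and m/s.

x = -1.2811, ẋ = -4.8382

phase 1: p=-0.1314, T=0.273, ωT=0.910455, cosh=1.443897, sinh=1.041556; start (x,ẋ)=(-0.130800, 0.040000) → end (x,ẋ)=(-0.118041, 0.059840)
phase 2: p=0.2050, T=0.679, ωT=2.264465, cosh=4.864929, sinh=4.761044; start (x,ẋ)=(-0.118041, 0.059840) → end (x,ẋ)=(-1.281145, -4.838157)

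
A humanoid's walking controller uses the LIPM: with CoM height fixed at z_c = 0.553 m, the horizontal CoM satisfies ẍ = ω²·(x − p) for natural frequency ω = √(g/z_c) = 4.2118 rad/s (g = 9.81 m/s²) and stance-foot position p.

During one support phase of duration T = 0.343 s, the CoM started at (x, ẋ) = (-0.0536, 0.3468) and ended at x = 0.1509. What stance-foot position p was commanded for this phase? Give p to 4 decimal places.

p = -0.0856

ωT = 4.2118·0.343 = 1.444647; cosh(ωT) = 2.238093, sinh(ωT) = 2.002264
x(T) = p + (x₀−p)·cosh(ωT) + (ẋ₀/ω)·sinh(ωT) ⇒ p·(1 − cosh) = x(T) − x₀·cosh − (ẋ₀/ω)·sinh
numerator   = 0.1509 − (-0.0536)·2.238093 − (0.3468/4.2118)·2.002264 = 0.105995
denominator = 1 − 2.238093 = -1.238093
p = 0.105995 / -1.238093 = -0.0856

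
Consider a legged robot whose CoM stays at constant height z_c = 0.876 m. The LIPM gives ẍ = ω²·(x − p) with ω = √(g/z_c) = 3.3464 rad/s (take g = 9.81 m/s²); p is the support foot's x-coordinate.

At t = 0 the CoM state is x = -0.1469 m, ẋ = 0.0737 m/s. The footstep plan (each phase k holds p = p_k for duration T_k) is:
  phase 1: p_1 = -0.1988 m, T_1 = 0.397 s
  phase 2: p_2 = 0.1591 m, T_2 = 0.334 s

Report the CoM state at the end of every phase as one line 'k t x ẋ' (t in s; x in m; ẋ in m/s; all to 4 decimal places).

1 0.3970 -0.0553 0.4537
2 0.7310 -0.0186 -0.2117

phase 1: p=-0.1988, T=0.397, ωT=1.328521, cosh=2.020162, sinh=1.755293; start (x,ẋ)=(-0.146900, 0.073700) → end (x,ẋ)=(-0.055296, 0.453742)
phase 2: p=0.1591, T=0.334, ωT=1.117698, cosh=1.692419, sinh=1.365387; start (x,ẋ)=(-0.055296, 0.453742) → end (x,ẋ)=(-0.018613, -0.211680)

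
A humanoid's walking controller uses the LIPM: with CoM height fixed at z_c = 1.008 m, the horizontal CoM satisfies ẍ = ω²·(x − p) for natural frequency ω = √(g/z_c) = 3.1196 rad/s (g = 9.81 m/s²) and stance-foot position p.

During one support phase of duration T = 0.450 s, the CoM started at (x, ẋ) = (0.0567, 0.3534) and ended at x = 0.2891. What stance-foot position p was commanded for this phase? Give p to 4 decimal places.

ωT = 3.1196·0.450 = 1.403820; cosh(ωT) = 2.158189, sinh(ωT) = 1.912532
x(T) = p + (x₀−p)·cosh(ωT) + (ẋ₀/ω)·sinh(ωT) ⇒ p·(1 − cosh) = x(T) − x₀·cosh − (ẋ₀/ω)·sinh
numerator   = 0.2891 − (0.0567)·2.158189 − (0.3534/3.1196)·1.912532 = -0.049928
denominator = 1 − 2.158189 = -1.158189
p = -0.049928 / -1.158189 = 0.0431

p = 0.0431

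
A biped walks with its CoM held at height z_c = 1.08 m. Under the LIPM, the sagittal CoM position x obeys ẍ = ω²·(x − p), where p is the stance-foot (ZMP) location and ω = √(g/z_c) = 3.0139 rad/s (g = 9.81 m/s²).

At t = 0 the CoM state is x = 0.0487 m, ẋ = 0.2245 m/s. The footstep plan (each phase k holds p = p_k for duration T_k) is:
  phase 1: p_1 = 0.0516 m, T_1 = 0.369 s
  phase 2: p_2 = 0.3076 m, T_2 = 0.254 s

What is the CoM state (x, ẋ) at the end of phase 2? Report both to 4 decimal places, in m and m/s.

x = 0.2010, ẋ = 0.0731

phase 1: p=0.0516, T=0.369, ωT=1.112129, cosh=1.684842, sinh=1.355984; start (x,ẋ)=(0.048700, 0.224500) → end (x,ẋ)=(0.147719, 0.366395)
phase 2: p=0.3076, T=0.254, ωT=0.765531, cosh=1.307611, sinh=0.842524; start (x,ẋ)=(0.147719, 0.366395) → end (x,ẋ)=(0.200962, 0.073119)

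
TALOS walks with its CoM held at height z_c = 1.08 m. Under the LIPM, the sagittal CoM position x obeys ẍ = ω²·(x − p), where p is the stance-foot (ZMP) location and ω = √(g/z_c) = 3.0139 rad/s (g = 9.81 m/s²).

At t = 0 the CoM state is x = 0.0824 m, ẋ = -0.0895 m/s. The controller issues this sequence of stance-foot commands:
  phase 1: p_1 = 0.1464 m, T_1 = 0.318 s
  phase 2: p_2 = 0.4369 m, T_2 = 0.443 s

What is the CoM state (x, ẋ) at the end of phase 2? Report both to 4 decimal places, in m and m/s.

phase 1: p=0.1464, T=0.318, ωT=0.958420, cosh=1.495536, sinh=1.112038; start (x,ẋ)=(0.082400, -0.089500) → end (x,ẋ)=(0.017663, -0.348351)
phase 2: p=0.4369, T=0.443, ωT=1.335158, cosh=2.031856, sinh=1.768739; start (x,ẋ)=(0.017663, -0.348351) → end (x,ẋ)=(-0.619363, -2.942670)

x = -0.6194, ẋ = -2.9427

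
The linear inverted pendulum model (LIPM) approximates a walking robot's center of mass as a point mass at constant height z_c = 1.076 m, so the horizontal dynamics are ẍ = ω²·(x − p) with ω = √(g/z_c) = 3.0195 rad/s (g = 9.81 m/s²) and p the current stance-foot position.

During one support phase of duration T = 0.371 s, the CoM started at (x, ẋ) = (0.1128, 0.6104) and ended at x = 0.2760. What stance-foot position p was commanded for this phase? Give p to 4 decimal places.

ωT = 3.0195·0.371 = 1.120235; cosh(ωT) = 1.695888, sinh(ωT) = 1.369685
x(T) = p + (x₀−p)·cosh(ωT) + (ẋ₀/ω)·sinh(ωT) ⇒ p·(1 − cosh) = x(T) − x₀·cosh − (ẋ₀/ω)·sinh
numerator   = 0.2760 − (0.1128)·1.695888 − (0.6104/3.0195)·1.369685 = -0.192182
denominator = 1 − 1.695888 = -0.695888
p = -0.192182 / -0.695888 = 0.2762

p = 0.2762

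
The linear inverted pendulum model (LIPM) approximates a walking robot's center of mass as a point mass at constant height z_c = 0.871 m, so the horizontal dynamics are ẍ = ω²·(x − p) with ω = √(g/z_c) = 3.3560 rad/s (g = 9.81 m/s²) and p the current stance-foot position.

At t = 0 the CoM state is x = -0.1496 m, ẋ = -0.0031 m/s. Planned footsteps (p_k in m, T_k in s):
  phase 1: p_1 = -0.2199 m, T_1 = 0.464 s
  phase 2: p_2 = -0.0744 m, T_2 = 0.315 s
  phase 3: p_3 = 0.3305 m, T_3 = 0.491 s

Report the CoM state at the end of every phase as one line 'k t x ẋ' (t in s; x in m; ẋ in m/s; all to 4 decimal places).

phase 1: p=-0.2199, T=0.464, ωT=1.557184, cosh=2.478084, sinh=2.267355; start (x,ẋ)=(-0.149600, -0.003100) → end (x,ẋ)=(-0.047785, 0.527248)
phase 2: p=-0.0744, T=0.315, ωT=1.057140, cosh=1.612788, sinh=1.265340; start (x,ẋ)=(-0.047785, 0.527248) → end (x,ẋ)=(0.167317, 0.963359)
phase 3: p=0.3305, T=0.491, ωT=1.647796, cosh=2.693995, sinh=2.501521; start (x,ẋ)=(0.167317, 0.963359) → end (x,ẋ)=(0.608961, 1.225342)

1 0.4640 -0.0478 0.5272
2 0.7790 0.1673 0.9634
3 1.2700 0.6090 1.2253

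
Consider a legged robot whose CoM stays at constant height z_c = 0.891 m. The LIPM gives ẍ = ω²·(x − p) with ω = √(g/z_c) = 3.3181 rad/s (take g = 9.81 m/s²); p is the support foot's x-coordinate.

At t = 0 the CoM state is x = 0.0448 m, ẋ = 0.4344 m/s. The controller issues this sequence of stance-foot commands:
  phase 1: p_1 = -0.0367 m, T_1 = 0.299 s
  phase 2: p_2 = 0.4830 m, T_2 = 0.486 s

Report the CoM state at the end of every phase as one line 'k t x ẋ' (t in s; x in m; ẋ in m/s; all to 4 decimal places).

1 0.2990 0.2406 0.9808
2 0.7850 0.5627 0.6205

phase 1: p=-0.0367, T=0.299, ωT=0.992112, cosh=1.533858, sinh=1.163066; start (x,ẋ)=(0.044800, 0.434400) → end (x,ẋ)=(0.240576, 0.980830)
phase 2: p=0.4830, T=0.486, ωT=1.612597, cosh=2.607594, sinh=2.408225; start (x,ẋ)=(0.240576, 0.980830) → end (x,ẋ)=(0.562728, 0.620463)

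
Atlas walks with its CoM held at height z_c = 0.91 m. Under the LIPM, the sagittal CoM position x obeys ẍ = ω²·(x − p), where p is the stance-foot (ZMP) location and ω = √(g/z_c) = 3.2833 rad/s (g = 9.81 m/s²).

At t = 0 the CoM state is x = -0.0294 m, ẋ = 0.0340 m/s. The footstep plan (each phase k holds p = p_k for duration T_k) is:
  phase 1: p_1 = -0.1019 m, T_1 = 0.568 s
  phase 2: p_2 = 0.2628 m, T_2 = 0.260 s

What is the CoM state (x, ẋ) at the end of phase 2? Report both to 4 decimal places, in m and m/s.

phase 1: p=-0.1019, T=0.568, ωT=1.864914, cosh=3.305146, sinh=3.150237; start (x,ẋ)=(-0.029400, 0.034000) → end (x,ẋ)=(0.170345, 0.862255)
phase 2: p=0.2628, T=0.260, ωT=0.853658, cosh=1.387038, sinh=0.961183; start (x,ẋ)=(0.170345, 0.862255) → end (x,ẋ)=(0.386986, 0.904206)

x = 0.3870, ẋ = 0.9042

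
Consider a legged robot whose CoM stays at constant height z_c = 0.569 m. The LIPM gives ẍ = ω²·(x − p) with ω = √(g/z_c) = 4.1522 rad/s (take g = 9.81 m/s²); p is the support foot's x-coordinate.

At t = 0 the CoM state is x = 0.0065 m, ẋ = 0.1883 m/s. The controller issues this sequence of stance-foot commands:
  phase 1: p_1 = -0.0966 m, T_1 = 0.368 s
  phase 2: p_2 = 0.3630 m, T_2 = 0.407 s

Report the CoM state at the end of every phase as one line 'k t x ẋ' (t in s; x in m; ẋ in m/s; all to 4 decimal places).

1 0.3680 0.2518 1.3945
2 0.7750 0.9303 2.6982

phase 1: p=-0.0966, T=0.368, ωT=1.528010, cosh=2.412981, sinh=2.196013; start (x,ẋ)=(0.006500, 0.188300) → end (x,ẋ)=(0.251766, 1.394460)
phase 2: p=0.3630, T=0.407, ωT=1.689945, cosh=2.801857, sinh=2.617328; start (x,ẋ)=(0.251766, 1.394460) → end (x,ẋ)=(0.930333, 2.698226)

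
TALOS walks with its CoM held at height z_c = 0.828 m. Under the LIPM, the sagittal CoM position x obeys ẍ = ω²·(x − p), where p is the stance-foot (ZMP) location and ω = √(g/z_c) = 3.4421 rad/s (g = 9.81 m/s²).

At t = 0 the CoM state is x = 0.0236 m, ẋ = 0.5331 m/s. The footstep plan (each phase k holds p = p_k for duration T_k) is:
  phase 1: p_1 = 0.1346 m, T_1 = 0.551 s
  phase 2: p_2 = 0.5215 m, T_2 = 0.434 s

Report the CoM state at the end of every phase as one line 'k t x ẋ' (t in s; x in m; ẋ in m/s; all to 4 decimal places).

1 0.5510 0.2608 0.5718
2 0.9850 0.2630 -0.5599

phase 1: p=0.1346, T=0.551, ωT=1.896597, cosh=3.406630, sinh=3.256552; start (x,ẋ)=(0.023600, 0.533100) → end (x,ẋ)=(0.260827, 0.571834)
phase 2: p=0.5215, T=0.434, ωT=1.493871, cosh=2.339404, sinh=2.114902; start (x,ẋ)=(0.260827, 0.571834) → end (x,ẋ)=(0.263028, -0.559872)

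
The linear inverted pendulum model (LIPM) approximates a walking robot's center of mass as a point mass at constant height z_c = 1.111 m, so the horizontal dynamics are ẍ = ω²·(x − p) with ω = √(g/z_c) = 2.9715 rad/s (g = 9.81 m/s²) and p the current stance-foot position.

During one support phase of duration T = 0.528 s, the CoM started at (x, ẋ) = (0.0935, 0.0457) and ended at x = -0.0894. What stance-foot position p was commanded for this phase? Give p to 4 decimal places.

p = 0.2385

ωT = 2.9715·0.528 = 1.568952; cosh(ωT) = 2.504938, sinh(ωT) = 2.296675
x(T) = p + (x₀−p)·cosh(ωT) + (ẋ₀/ω)·sinh(ωT) ⇒ p·(1 − cosh) = x(T) − x₀·cosh − (ẋ₀/ω)·sinh
numerator   = -0.0894 − (0.0935)·2.504938 − (0.0457/2.9715)·2.296675 = -0.358933
denominator = 1 − 2.504938 = -1.504938
p = -0.358933 / -1.504938 = 0.2385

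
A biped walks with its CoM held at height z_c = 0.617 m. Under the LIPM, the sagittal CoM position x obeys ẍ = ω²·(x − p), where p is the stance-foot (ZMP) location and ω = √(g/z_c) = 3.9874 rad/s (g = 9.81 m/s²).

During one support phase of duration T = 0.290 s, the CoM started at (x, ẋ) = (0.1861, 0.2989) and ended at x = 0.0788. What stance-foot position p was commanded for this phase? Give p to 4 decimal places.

p = 0.4736

ωT = 3.9874·0.290 = 1.156346; cosh(ωT) = 1.746466, sinh(ωT) = 1.431832
x(T) = p + (x₀−p)·cosh(ωT) + (ẋ₀/ω)·sinh(ωT) ⇒ p·(1 − cosh) = x(T) − x₀·cosh − (ẋ₀/ω)·sinh
numerator   = 0.0788 − (0.1861)·1.746466 − (0.2989/3.9874)·1.431832 = -0.353549
denominator = 1 − 1.746466 = -0.746466
p = -0.353549 / -0.746466 = 0.4736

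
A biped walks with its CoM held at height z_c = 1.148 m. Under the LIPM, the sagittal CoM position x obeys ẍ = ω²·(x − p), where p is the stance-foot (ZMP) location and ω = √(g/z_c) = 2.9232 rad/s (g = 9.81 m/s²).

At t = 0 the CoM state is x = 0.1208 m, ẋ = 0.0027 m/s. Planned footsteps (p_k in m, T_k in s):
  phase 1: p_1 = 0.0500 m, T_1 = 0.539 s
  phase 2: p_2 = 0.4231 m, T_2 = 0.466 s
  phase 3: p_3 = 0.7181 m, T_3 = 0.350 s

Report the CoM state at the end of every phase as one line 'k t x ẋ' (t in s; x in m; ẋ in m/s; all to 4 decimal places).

1 0.5390 0.2306 0.4856
2 1.0050 0.3256 -0.0165
3 1.3550 0.0948 -1.4155

phase 1: p=0.0500, T=0.539, ωT=1.575605, cosh=2.520273, sinh=2.313391; start (x,ẋ)=(0.120800, 0.002700) → end (x,ẋ)=(0.230572, 0.485590)
phase 2: p=0.4231, T=0.466, ωT=1.362211, cosh=2.080456, sinh=1.824362; start (x,ẋ)=(0.230572, 0.485590) → end (x,ẋ)=(0.325610, -0.016498)
phase 3: p=0.7181, T=0.350, ωT=1.023120, cosh=1.570666, sinh=1.211195; start (x,ẋ)=(0.325610, -0.016498) → end (x,ẋ)=(0.094793, -1.415549)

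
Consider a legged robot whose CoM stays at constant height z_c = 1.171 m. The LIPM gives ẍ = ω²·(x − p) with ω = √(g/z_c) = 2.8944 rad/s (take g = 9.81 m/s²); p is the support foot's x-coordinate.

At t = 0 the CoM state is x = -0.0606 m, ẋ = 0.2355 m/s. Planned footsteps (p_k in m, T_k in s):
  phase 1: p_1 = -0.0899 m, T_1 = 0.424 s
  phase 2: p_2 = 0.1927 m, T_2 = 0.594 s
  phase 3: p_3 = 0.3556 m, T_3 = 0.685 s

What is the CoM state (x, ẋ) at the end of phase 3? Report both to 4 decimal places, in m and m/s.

x = 1.6733, ẋ = 3.9003

phase 1: p=-0.0899, T=0.424, ωT=1.227226, cosh=1.852428, sinh=1.559323; start (x,ẋ)=(-0.060600, 0.235500) → end (x,ẋ)=(0.091249, 0.568487)
phase 2: p=0.1927, T=0.594, ωT=1.719274, cosh=2.879835, sinh=2.700639; start (x,ẋ)=(0.091249, 0.568487) → end (x,ẋ)=(0.430968, 0.844132)
phase 3: p=0.3556, T=0.685, ωT=1.982664, cosh=3.699883, sinh=3.562181; start (x,ẋ)=(0.430968, 0.844132) → end (x,ẋ)=(1.673337, 3.900258)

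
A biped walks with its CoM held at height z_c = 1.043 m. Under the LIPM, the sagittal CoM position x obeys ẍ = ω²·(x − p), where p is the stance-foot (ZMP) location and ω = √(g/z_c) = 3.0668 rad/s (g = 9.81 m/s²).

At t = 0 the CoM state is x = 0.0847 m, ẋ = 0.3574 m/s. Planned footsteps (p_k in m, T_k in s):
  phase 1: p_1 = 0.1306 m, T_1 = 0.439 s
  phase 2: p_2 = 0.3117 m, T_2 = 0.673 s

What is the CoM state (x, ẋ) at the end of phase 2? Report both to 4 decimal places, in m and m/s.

x = 0.6535, ẋ = 1.1352

phase 1: p=0.1306, T=0.439, ωT=1.346325, cosh=2.051735, sinh=1.791541; start (x,ẋ)=(0.084700, 0.357400) → end (x,ẋ)=(0.245209, 0.481102)
phase 2: p=0.3117, T=0.673, ωT=2.063956, cosh=4.002012, sinh=3.875061; start (x,ẋ)=(0.245209, 0.481102) → end (x,ẋ)=(0.653498, 1.135190)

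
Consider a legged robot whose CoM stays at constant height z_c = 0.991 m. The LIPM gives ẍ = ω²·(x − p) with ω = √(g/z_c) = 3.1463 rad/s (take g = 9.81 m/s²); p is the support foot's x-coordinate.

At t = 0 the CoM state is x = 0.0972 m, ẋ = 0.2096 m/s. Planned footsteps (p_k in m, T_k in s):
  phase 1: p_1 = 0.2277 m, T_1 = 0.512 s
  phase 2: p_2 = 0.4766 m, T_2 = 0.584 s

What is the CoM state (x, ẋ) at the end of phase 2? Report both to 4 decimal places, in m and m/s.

phase 1: p=0.2277, T=0.512, ωT=1.610906, cosh=2.603525, sinh=2.403819; start (x,ẋ)=(0.097200, 0.209600) → end (x,ẋ)=(0.048077, -0.441290)
phase 2: p=0.4766, T=0.584, ωT=1.837439, cosh=3.219830, sinh=3.060605; start (x,ẋ)=(0.048077, -0.441290) → end (x,ẋ)=(-1.332441, -5.547373)

x = -1.3324, ẋ = -5.5474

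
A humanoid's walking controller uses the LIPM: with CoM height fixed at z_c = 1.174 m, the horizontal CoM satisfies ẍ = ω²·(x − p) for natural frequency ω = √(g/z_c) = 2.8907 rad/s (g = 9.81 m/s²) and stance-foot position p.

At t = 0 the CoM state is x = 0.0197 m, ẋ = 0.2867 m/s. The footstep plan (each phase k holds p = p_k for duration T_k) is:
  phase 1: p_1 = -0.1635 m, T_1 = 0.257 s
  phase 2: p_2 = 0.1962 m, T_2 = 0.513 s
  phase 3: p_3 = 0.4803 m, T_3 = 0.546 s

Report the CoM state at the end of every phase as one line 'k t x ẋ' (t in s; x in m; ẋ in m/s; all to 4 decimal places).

phase 1: p=-0.1635, T=0.257, ωT=0.742910, cosh=1.288885, sinh=0.813158; start (x,ẋ)=(0.019700, 0.286700) → end (x,ẋ)=(0.153273, 0.800153)
phase 2: p=0.1962, T=0.513, ωT=1.482929, cosh=2.316402, sinh=2.089430; start (x,ẋ)=(0.153273, 0.800153) → end (x,ẋ)=(0.675123, 1.594199)
phase 3: p=0.4803, T=0.546, ωT=1.578322, cosh=2.526569, sinh=2.320248; start (x,ẋ)=(0.675123, 1.594199) → end (x,ẋ)=(2.252132, 5.334558)

1 0.2570 0.1533 0.8002
2 0.7700 0.6751 1.5942
3 1.3160 2.2521 5.3346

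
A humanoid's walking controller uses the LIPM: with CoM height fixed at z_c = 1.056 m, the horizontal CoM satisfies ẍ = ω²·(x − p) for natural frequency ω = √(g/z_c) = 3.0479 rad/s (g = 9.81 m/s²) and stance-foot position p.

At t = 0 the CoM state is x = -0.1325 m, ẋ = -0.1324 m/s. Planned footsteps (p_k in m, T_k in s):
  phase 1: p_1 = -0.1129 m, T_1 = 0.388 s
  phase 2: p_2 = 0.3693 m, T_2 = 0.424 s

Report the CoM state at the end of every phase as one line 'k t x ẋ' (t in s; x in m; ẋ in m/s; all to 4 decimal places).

1 0.3880 -0.2121 -0.3246
2 0.8120 -0.9483 -3.6183

phase 1: p=-0.1129, T=0.388, ωT=1.182585, cosh=1.784642, sinh=1.478156; start (x,ẋ)=(-0.132500, -0.132400) → end (x,ẋ)=(-0.212090, -0.324590)
phase 2: p=0.3693, T=0.424, ωT=1.292310, cosh=1.957911, sinh=1.683275; start (x,ẋ)=(-0.212090, -0.324590) → end (x,ẋ)=(-0.948272, -3.618312)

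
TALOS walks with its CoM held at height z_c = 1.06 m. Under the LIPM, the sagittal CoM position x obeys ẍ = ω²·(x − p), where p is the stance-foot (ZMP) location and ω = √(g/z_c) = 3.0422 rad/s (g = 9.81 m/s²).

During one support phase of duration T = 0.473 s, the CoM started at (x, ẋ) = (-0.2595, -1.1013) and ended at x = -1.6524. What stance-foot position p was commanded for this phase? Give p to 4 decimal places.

ωT = 3.0422·0.473 = 1.438961; cosh(ωT) = 2.226743, sinh(ωT) = 1.989568
x(T) = p + (x₀−p)·cosh(ωT) + (ẋ₀/ω)·sinh(ωT) ⇒ p·(1 − cosh) = x(T) − x₀·cosh − (ẋ₀/ω)·sinh
numerator   = -1.6524 − (-0.2595)·2.226743 − (-1.1013/3.0422)·1.989568 = -0.354321
denominator = 1 − 2.226743 = -1.226743
p = -0.354321 / -1.226743 = 0.2888

p = 0.2888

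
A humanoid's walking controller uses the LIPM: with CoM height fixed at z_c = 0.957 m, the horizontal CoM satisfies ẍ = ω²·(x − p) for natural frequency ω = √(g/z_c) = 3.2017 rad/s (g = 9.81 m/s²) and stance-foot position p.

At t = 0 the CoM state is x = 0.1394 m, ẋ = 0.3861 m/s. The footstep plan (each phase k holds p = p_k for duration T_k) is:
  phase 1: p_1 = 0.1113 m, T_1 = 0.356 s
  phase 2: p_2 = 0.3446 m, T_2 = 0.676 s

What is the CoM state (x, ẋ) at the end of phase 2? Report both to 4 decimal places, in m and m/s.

phase 1: p=0.1113, T=0.356, ωT=1.139805, cosh=1.723020, sinh=1.403139; start (x,ẋ)=(0.139400, 0.386100) → end (x,ẋ)=(0.328924, 0.791495)
phase 2: p=0.3446, T=0.676, ωT=2.164349, cosh=4.411878, sinh=4.297054; start (x,ẋ)=(0.328924, 0.791495) → end (x,ẋ)=(1.337720, 3.276320)

x = 1.3377, ẋ = 3.2763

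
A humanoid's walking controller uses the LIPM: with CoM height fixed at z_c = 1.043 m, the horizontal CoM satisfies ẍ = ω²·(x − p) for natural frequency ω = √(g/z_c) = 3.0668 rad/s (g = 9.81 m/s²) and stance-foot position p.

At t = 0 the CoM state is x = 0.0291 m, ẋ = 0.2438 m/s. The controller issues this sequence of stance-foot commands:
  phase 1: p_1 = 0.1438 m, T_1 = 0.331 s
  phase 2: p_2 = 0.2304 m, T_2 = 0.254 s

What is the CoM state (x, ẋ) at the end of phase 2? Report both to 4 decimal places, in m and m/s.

x = -0.0058, ẋ = -0.5036

phase 1: p=0.1438, T=0.331, ωT=1.015111, cosh=1.561016, sinh=1.198653; start (x,ẋ)=(0.029100, 0.243800) → end (x,ẋ)=(0.060040, -0.041065)
phase 2: p=0.2304, T=0.254, ωT=0.778967, cosh=1.319050, sinh=0.860170; start (x,ẋ)=(0.060040, -0.041065) → end (x,ẋ)=(-0.005831, -0.503571)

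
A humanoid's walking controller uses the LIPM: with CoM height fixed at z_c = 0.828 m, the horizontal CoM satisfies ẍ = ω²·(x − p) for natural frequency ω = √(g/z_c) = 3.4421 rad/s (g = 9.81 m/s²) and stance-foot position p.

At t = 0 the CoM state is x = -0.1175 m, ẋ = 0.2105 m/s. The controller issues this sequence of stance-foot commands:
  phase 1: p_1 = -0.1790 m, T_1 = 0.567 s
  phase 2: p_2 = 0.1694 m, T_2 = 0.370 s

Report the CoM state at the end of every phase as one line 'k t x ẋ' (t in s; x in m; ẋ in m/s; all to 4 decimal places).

phase 1: p=-0.1790, T=0.567, ωT=1.951671, cosh=3.591238, sinh=3.449202; start (x,ẋ)=(-0.117500, 0.210500) → end (x,ẋ)=(0.252795, 1.486114)
phase 2: p=0.1694, T=0.370, ωT=1.273577, cosh=1.926721, sinh=1.646892; start (x,ẋ)=(0.252795, 1.486114) → end (x,ẋ)=(1.041119, 3.336077)

1 0.5670 0.2528 1.4861
2 0.9370 1.0411 3.3361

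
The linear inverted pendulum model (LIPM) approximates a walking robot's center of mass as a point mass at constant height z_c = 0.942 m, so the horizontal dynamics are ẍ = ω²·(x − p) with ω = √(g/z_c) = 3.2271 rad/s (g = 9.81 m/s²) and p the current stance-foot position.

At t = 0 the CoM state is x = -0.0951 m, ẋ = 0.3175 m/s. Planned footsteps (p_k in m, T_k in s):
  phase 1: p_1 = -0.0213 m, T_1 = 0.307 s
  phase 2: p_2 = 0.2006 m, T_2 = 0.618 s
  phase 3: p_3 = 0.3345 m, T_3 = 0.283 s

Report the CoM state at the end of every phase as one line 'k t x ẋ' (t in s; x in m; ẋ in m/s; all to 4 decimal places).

1 0.3070 -0.0202 0.2100
2 0.9250 -0.3908 -1.7830
3 1.2080 -1.2926 -5.0270

phase 1: p=-0.0213, T=0.307, ωT=0.990720, cosh=1.532241, sinh=1.160931; start (x,ẋ)=(-0.095100, 0.317500) → end (x,ẋ)=(-0.020160, 0.209999)
phase 2: p=0.2006, T=0.618, ωT=1.994348, cosh=3.741756, sinh=3.605654; start (x,ẋ)=(-0.020160, 0.209999) → end (x,ẋ)=(-0.390799, -1.782961)
phase 3: p=0.3345, T=0.283, ωT=0.913269, cosh=1.446834, sinh=1.045624; start (x,ẋ)=(-0.390799, -1.782961) → end (x,ẋ)=(-1.292591, -5.027048)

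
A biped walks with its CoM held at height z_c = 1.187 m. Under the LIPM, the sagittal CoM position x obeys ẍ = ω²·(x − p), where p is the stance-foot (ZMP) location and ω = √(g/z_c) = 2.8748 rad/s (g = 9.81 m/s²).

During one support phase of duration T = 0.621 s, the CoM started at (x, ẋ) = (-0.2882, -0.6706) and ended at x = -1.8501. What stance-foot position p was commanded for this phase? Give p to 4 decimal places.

ωT = 2.8748·0.621 = 1.785251; cosh(ωT) = 3.064415, sinh(ωT) = 2.896660
x(T) = p + (x₀−p)·cosh(ωT) + (ẋ₀/ω)·sinh(ωT) ⇒ p·(1 − cosh) = x(T) − x₀·cosh − (ẋ₀/ω)·sinh
numerator   = -1.8501 − (-0.2882)·3.064415 − (-0.6706/2.8748)·2.896660 = -0.291236
denominator = 1 − 3.064415 = -2.064415
p = -0.291236 / -2.064415 = 0.1411

p = 0.1411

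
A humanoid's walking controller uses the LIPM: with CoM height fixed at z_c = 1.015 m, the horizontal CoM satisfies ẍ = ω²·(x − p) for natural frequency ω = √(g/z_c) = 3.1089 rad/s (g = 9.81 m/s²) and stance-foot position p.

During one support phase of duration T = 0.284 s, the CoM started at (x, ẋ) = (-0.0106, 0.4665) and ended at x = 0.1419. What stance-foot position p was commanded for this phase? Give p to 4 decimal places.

p = -0.0157

ωT = 3.1089·0.284 = 0.882928; cosh(ωT) = 1.415769, sinh(ωT) = 1.002199
x(T) = p + (x₀−p)·cosh(ωT) + (ẋ₀/ω)·sinh(ωT) ⇒ p·(1 − cosh) = x(T) − x₀·cosh − (ẋ₀/ω)·sinh
numerator   = 0.1419 − (-0.0106)·1.415769 − (0.4665/3.1089)·1.002199 = 0.006524
denominator = 1 − 1.415769 = -0.415769
p = 0.006524 / -0.415769 = -0.0157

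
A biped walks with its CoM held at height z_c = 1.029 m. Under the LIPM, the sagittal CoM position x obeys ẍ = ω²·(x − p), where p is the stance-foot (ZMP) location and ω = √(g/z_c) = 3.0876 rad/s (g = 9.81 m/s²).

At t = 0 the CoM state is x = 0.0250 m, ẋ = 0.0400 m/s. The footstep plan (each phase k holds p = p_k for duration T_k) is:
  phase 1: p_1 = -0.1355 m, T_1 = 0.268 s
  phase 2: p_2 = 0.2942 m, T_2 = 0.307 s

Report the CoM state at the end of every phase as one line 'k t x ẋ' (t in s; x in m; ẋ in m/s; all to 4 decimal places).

1 0.2680 0.0951 0.5130
2 0.5750 0.1810 0.0874

phase 1: p=-0.1355, T=0.268, ωT=0.827477, cosh=1.362345, sinh=0.925194; start (x,ẋ)=(0.025000, 0.040000) → end (x,ẋ)=(0.095142, 0.512983)
phase 2: p=0.2942, T=0.307, ωT=0.947893, cosh=1.483912, sinh=1.096356; start (x,ẋ)=(0.095142, 0.512983) → end (x,ẋ)=(0.180968, 0.087390)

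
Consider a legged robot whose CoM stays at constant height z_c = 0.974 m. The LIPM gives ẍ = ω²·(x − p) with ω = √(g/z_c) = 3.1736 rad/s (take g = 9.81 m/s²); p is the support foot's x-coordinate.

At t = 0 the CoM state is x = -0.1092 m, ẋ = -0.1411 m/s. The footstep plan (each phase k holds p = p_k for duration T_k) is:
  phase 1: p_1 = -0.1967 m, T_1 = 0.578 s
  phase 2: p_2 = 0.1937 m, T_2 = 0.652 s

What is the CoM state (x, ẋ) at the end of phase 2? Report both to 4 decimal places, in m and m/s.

x = -0.3084, ẋ = -1.4455

phase 1: p=-0.1967, T=0.578, ωT=1.834341, cosh=3.210362, sinh=3.050643; start (x,ẋ)=(-0.109200, -0.141100) → end (x,ẋ)=(-0.051427, 0.394151)
phase 2: p=0.1937, T=0.652, ωT=2.069187, cosh=4.022336, sinh=3.896048; start (x,ẋ)=(-0.051427, 0.394151) → end (x,ẋ)=(-0.308405, -1.445459)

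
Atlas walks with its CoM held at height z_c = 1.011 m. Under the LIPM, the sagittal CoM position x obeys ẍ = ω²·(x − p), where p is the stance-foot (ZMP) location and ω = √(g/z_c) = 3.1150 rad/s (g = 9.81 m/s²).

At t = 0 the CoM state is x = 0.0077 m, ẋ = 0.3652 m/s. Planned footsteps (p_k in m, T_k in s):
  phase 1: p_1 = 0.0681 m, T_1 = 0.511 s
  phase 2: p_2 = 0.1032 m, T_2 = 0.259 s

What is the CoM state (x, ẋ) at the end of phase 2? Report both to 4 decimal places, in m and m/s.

x = 0.3608, ẋ = 0.9015

phase 1: p=0.0681, T=0.511, ωT=1.591765, cosh=2.557989, sinh=2.354423; start (x,ẋ)=(0.007700, 0.365200) → end (x,ẋ)=(0.189628, 0.491202)
phase 2: p=0.1032, T=0.259, ωT=0.806785, cosh=1.343492, sinh=0.897201; start (x,ẋ)=(0.189628, 0.491202) → end (x,ẋ)=(0.360794, 0.901474)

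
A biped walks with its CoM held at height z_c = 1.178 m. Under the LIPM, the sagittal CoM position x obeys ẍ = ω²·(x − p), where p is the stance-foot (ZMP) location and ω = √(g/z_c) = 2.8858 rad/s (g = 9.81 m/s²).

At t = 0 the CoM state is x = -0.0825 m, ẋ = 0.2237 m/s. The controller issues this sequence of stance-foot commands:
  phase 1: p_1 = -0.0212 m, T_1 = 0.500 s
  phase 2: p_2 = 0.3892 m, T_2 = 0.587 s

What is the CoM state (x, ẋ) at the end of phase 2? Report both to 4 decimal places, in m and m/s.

x = -0.5813, ẋ = -2.5655

phase 1: p=-0.0212, T=0.500, ωT=1.442900, cosh=2.234598, sinh=1.998356; start (x,ẋ)=(-0.082500, 0.223700) → end (x,ẋ)=(-0.003273, 0.146371)
phase 2: p=0.3892, T=0.587, ωT=1.693965, cosh=2.812399, sinh=2.628610; start (x,ẋ)=(-0.003273, 0.146371) → end (x,ẋ)=(-0.581265, -2.565508)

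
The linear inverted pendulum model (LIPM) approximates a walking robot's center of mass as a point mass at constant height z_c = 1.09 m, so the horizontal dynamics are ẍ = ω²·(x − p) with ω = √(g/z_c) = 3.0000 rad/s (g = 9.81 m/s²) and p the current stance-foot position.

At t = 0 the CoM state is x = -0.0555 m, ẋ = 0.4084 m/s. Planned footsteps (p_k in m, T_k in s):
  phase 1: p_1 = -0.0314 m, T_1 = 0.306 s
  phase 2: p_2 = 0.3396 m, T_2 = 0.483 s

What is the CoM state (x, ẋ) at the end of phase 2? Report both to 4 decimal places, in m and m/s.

x = 0.0960, ẋ = -0.4245

phase 1: p=-0.0314, T=0.306, ωT=0.918000, cosh=1.451797, sinh=1.052480; start (x,ẋ)=(-0.055500, 0.408400) → end (x,ẋ)=(0.076889, 0.516820)
phase 2: p=0.3396, T=0.483, ωT=1.449000, cosh=2.246829, sinh=2.012024; start (x,ẋ)=(0.076889, 0.516820) → end (x,ẋ)=(0.095952, -0.424536)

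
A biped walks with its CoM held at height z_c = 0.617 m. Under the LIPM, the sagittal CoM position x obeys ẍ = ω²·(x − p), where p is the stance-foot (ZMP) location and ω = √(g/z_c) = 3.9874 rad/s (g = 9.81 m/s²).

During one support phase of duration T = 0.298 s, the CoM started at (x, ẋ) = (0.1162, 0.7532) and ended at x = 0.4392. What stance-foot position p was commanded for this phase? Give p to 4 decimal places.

ωT = 3.9874·0.298 = 1.188245; cosh(ωT) = 1.793037, sinh(ωT) = 1.488281
x(T) = p + (x₀−p)·cosh(ωT) + (ẋ₀/ω)·sinh(ωT) ⇒ p·(1 − cosh) = x(T) − x₀·cosh − (ẋ₀/ω)·sinh
numerator   = 0.4392 − (0.1162)·1.793037 − (0.7532/3.9874)·1.488281 = -0.050280
denominator = 1 − 1.793037 = -0.793037
p = -0.050280 / -0.793037 = 0.0634

p = 0.0634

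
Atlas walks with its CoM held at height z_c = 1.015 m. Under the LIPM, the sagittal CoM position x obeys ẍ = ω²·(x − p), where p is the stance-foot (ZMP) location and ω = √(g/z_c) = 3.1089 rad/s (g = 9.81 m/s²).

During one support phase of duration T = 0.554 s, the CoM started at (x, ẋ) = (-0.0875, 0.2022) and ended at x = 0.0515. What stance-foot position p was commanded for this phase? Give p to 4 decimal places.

p = -0.0678

ωT = 3.1089·0.554 = 1.722331; cosh(ωT) = 2.888104, sinh(ωT) = 2.709455
x(T) = p + (x₀−p)·cosh(ωT) + (ẋ₀/ω)·sinh(ωT) ⇒ p·(1 − cosh) = x(T) − x₀·cosh − (ẋ₀/ω)·sinh
numerator   = 0.0515 − (-0.0875)·2.888104 − (0.2022/3.1089)·2.709455 = 0.127989
denominator = 1 − 2.888104 = -1.888104
p = 0.127989 / -1.888104 = -0.0678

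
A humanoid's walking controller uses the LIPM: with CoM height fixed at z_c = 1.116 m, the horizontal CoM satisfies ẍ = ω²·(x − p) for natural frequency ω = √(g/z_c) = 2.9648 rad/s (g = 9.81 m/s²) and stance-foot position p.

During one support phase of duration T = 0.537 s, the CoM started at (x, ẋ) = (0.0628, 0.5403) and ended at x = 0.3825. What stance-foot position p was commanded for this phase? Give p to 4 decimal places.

p = 0.1331

ωT = 2.9648·0.537 = 1.592098; cosh(ωT) = 2.558772, sinh(ωT) = 2.355274
x(T) = p + (x₀−p)·cosh(ωT) + (ẋ₀/ω)·sinh(ωT) ⇒ p·(1 − cosh) = x(T) − x₀·cosh − (ẋ₀/ω)·sinh
numerator   = 0.3825 − (0.0628)·2.558772 − (0.5403/2.9648)·2.355274 = -0.207412
denominator = 1 − 2.558772 = -1.558772
p = -0.207412 / -1.558772 = 0.1331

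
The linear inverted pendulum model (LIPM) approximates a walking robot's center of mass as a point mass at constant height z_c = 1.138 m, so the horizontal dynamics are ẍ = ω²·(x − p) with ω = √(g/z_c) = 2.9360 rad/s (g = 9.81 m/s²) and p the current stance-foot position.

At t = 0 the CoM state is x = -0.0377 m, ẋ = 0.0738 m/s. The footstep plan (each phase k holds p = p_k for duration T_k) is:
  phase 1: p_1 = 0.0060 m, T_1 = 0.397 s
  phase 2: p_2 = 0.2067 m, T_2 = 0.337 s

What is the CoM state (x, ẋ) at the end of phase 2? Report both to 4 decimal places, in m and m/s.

phase 1: p=0.0060, T=0.397, ωT=1.165592, cosh=1.759780, sinh=1.448042; start (x,ẋ)=(-0.037700, 0.073800) → end (x,ẋ)=(-0.034504, -0.055917)
phase 2: p=0.2067, T=0.337, ωT=0.989432, cosh=1.530747, sinh=1.158959; start (x,ẋ)=(-0.034504, -0.055917) → end (x,ẋ)=(-0.184595, -0.906340)

x = -0.1846, ẋ = -0.9063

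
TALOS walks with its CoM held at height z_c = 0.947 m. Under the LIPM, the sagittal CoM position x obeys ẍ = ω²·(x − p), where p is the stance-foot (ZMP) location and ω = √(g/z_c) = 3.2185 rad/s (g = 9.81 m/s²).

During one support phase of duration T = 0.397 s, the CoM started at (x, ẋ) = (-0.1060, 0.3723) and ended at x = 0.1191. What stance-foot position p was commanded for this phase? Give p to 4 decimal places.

ωT = 3.2185·0.397 = 1.277745; cosh(ωT) = 1.933601, sinh(ωT) = 1.654936
x(T) = p + (x₀−p)·cosh(ωT) + (ẋ₀/ω)·sinh(ωT) ⇒ p·(1 − cosh) = x(T) − x₀·cosh − (ẋ₀/ω)·sinh
numerator   = 0.1191 − (-0.1060)·1.933601 − (0.3723/3.2185)·1.654936 = 0.132627
denominator = 1 − 1.933601 = -0.933601
p = 0.132627 / -0.933601 = -0.1421

p = -0.1421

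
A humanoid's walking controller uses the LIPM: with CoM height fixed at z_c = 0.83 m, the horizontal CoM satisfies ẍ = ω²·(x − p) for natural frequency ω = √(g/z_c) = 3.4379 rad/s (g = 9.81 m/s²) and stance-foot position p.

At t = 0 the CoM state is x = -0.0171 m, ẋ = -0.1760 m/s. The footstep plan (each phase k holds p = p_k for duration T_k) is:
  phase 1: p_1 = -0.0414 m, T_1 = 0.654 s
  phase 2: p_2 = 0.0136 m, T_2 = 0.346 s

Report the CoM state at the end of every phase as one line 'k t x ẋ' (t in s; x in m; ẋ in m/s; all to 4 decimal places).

phase 1: p=-0.0414, T=0.654, ωT=2.248387, cosh=4.789005, sinh=4.683436; start (x,ẋ)=(-0.017100, -0.176000) → end (x,ẋ)=(-0.164791, -0.451606)
phase 2: p=0.0136, T=0.346, ωT=1.189513, cosh=1.794926, sinh=1.490556; start (x,ẋ)=(-0.164791, -0.451606) → end (x,ẋ)=(-0.502400, -1.724744)

1 0.6540 -0.1648 -0.4516
2 1.0000 -0.5024 -1.7247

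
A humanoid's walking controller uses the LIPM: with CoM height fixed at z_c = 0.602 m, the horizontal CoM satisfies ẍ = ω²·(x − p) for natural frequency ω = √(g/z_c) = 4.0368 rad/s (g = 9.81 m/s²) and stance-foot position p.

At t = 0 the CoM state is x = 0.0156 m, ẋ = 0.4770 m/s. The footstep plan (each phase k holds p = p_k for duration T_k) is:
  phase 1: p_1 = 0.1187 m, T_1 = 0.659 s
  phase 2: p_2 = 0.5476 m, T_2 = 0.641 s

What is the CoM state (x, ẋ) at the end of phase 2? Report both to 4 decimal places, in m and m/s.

phase 1: p=0.1187, T=0.659, ωT=2.660251, cosh=7.184906, sinh=7.114975; start (x,ẋ)=(0.015600, 0.477000) → end (x,ẋ)=(0.218662, 0.465990)
phase 2: p=0.5476, T=0.641, ωT=2.587589, cosh=6.686435, sinh=6.611234; start (x,ẋ)=(0.218662, 0.465990) → end (x,ẋ)=(-0.888650, -5.662956)

x = -0.8887, ẋ = -5.6630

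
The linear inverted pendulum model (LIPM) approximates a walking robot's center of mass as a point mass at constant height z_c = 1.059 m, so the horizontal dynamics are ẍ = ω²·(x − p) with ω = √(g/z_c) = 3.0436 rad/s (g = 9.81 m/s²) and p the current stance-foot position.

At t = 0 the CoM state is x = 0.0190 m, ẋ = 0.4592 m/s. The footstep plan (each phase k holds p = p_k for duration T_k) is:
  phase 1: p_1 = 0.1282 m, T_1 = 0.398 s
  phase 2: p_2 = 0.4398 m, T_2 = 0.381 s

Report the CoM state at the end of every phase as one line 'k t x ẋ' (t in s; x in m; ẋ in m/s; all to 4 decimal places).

phase 1: p=0.1282, T=0.398, ωT=1.211353, cosh=1.827909, sinh=1.530115; start (x,ẋ)=(0.019000, 0.459200) → end (x,ẋ)=(0.159447, 0.330825)
phase 2: p=0.4398, T=0.381, ωT=1.159612, cosh=1.751151, sinh=1.437543; start (x,ẋ)=(0.159447, 0.330825) → end (x,ẋ)=(0.105113, -0.647306)

1 0.3980 0.1594 0.3308
2 0.7790 0.1051 -0.6473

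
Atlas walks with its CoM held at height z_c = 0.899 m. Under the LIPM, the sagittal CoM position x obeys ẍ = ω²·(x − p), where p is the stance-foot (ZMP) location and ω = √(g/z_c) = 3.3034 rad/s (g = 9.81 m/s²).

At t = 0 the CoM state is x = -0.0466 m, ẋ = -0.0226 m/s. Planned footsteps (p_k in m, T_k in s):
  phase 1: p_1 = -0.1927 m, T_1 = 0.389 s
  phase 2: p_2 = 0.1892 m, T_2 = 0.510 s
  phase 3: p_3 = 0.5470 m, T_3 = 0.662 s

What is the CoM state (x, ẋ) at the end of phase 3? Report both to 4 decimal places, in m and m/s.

x = 1.8467, ẋ = 4.4493

phase 1: p=-0.1927, T=0.389, ωT=1.285023, cosh=1.945697, sinh=1.669053; start (x,ẋ)=(-0.046600, -0.022600) → end (x,ẋ)=(0.080148, 0.761557)
phase 2: p=0.1892, T=0.510, ωT=1.684734, cosh=2.788255, sinh=2.602761; start (x,ẋ)=(0.080148, 0.761557) → end (x,ẋ)=(0.485168, 1.185786)
phase 3: p=0.5470, T=0.662, ωT=2.186851, cosh=4.509694, sinh=4.397424; start (x,ẋ)=(0.485168, 1.185786) → end (x,ẋ)=(1.846651, 4.449327)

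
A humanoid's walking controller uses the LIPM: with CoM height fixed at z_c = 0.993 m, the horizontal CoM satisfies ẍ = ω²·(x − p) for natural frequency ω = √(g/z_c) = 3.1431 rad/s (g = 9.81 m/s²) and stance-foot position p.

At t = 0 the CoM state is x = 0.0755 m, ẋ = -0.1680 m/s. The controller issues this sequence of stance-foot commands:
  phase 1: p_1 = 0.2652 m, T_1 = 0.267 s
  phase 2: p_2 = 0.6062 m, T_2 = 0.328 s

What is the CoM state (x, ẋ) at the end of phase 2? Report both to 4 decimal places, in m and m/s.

phase 1: p=0.2652, T=0.267, ωT=0.839208, cosh=1.373293, sinh=0.941240; start (x,ẋ)=(0.075500, -0.168000) → end (x,ẋ)=(-0.045623, -0.791924)
phase 2: p=0.6062, T=0.328, ωT=1.030937, cosh=1.580182, sinh=1.223509; start (x,ẋ)=(-0.045623, -0.791924) → end (x,ẋ)=(-0.732070, -3.758043)

x = -0.7321, ẋ = -3.7580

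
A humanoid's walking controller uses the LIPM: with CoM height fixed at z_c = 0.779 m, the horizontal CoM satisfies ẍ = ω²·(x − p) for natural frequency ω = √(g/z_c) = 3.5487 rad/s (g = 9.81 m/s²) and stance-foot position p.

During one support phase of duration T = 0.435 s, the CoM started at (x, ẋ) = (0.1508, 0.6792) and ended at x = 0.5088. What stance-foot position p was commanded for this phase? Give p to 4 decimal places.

ωT = 3.5487·0.435 = 1.543685; cosh(ωT) = 2.447701, sinh(ωT) = 2.234108
x(T) = p + (x₀−p)·cosh(ωT) + (ẋ₀/ω)·sinh(ωT) ⇒ p·(1 − cosh) = x(T) − x₀·cosh − (ẋ₀/ω)·sinh
numerator   = 0.5088 − (0.1508)·2.447701 − (0.6792/3.5487)·2.234108 = -0.287908
denominator = 1 − 2.447701 = -1.447701
p = -0.287908 / -1.447701 = 0.1989

p = 0.1989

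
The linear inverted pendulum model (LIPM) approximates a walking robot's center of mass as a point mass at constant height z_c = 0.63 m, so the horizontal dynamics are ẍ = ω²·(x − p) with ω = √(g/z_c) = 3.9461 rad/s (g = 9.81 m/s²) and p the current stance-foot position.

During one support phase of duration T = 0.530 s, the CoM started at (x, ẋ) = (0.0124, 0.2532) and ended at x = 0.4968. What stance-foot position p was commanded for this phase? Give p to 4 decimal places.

p = -0.0611

ωT = 3.9461·0.530 = 2.091433; cosh(ωT) = 4.110010, sinh(ωT) = 3.986500
x(T) = p + (x₀−p)·cosh(ωT) + (ẋ₀/ω)·sinh(ωT) ⇒ p·(1 − cosh) = x(T) − x₀·cosh − (ẋ₀/ω)·sinh
numerator   = 0.4968 − (0.0124)·4.110010 − (0.2532/3.9461)·3.986500 = 0.190044
denominator = 1 − 4.110010 = -3.110010
p = 0.190044 / -3.110010 = -0.0611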